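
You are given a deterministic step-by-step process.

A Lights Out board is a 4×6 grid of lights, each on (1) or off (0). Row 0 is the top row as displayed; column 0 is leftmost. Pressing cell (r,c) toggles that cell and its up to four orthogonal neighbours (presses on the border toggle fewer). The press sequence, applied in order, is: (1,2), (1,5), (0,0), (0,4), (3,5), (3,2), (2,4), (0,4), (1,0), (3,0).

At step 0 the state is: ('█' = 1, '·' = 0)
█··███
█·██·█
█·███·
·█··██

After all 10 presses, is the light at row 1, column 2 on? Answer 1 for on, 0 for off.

0

gen 0: █··███
█·██·█
█·███·
·█··██
gen 1: █·████
██···█
█··██·
·█··██
gen 2: █·███·
██··█·
█··███
·█··██
gen 3: ·████·
·█··█·
█··███
·█··██
gen 4: ·██··█
·█····
█··███
·█··██
gen 5: ·██··█
·█····
█··██·
·█····
gen 6: ·██··█
·█····
█·███·
··██··
gen 7: ·██··█
·█··█·
█·█··█
··███·
gen 8: ·████·
·█····
█·█··█
··███·
gen 9: █████·
█·····
··█··█
··███·
gen 10: █████·
█·····
█·█··█
█████·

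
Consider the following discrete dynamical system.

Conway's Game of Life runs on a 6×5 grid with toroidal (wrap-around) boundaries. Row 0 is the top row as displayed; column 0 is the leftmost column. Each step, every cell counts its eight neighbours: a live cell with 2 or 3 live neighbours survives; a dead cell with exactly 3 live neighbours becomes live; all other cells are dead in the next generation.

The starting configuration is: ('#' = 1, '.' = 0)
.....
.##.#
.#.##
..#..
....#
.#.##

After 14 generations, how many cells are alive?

12

[0] .....
.##.#
.#.##
..#..
....#
.#.##
[1] .#..#
.##.#
.#..#
#.#.#
#.#.#
#..##
[2] .#...
.##.#
....#
..#..
..#..
..#..
[3] ##.#.
.###.
###..
...#.
.###.
.##..
[4] #..##
...#.
#...#
#..##
.#.#.
....#
[5] #..#.
...#.
#....
.###.
..##.
..#..
[6] ..###
.....
.#.##
.#.##
.....
.##.#
[7] ###.#
#....
...##
...##
.#..#
###.#
[8] ..#..
..#..
#..#.
..#..
.#...
.....
[9] .....
.###.
.###.
.##..
.....
.....
[10] ..#..
.#.#.
#....
.#.#.
.....
.....
[11] ..#..
.##..
##..#
.....
.....
.....
[12] .##..
..##.
###..
#....
.....
.....
[13] .###.
#..#.
#.###
#....
.....
.....
[14] .####
#....
#.##.
##.#.
.....
..#..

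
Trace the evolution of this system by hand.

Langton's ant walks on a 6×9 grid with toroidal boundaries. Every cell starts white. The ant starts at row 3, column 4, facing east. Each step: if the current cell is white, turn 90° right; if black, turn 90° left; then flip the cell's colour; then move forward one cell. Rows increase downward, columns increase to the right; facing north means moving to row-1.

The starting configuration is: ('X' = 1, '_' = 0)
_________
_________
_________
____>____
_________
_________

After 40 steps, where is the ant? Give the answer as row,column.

t=0: _________
_________
_________
____>____
_________
_________
t=1: _________
_________
_________
____X____
____v____
_________
t=2: _________
_________
_________
____X____
___<X____
_________
t=3: _________
_________
_________
___^X____
___XX____
_________
t=4: _________
_________
_________
___X>____
___XX____
_________
t=5: _________
_________
____^____
___X_____
___XX____
_________
t=6: _________
_________
____X>___
___X_____
___XX____
_________
t=7: _________
_________
____XX___
___X_v___
___XX____
_________
t=8: _________
_________
____XX___
___X<X___
___XX____
_________
t=9: _________
_________
____^X___
___XXX___
___XX____
_________
t=10: _________
_________
___<_X___
___XXX___
___XX____
_________
t=11: _________
___^_____
___X_X___
___XXX___
___XX____
_________
t=12: _________
___X>____
___X_X___
___XXX___
___XX____
_________
t=13: _________
___XX____
___XvX___
___XXX___
___XX____
_________
t=14: _________
___XX____
___<XX___
___XXX___
___XX____
_________
t=15: _________
___XX____
____XX___
___vXX___
___XX____
_________
t=16: _________
___XX____
____XX___
____>X___
___XX____
_________
t=17: _________
___XX____
____^X___
_____X___
___XX____
_________
t=18: _________
___XX____
___<_X___
_____X___
___XX____
_________
t=19: _________
___^X____
___X_X___
_____X___
___XX____
_________
t=20: _________
__<_X____
___X_X___
_____X___
___XX____
_________
t=21: __^______
__X_X____
___X_X___
_____X___
___XX____
_________
t=22: __X>_____
__X_X____
___X_X___
_____X___
___XX____
_________
t=23: __XX_____
__XvX____
___X_X___
_____X___
___XX____
_________
t=24: __XX_____
__<XX____
___X_X___
_____X___
___XX____
_________
t=25: __XX_____
___XX____
__vX_X___
_____X___
___XX____
_________
t=26: __XX_____
___XX____
_<XX_X___
_____X___
___XX____
_________
t=27: __XX_____
_^_XX____
_XXX_X___
_____X___
___XX____
_________
t=28: __XX_____
_X>XX____
_XXX_X___
_____X___
___XX____
_________
t=29: __XX_____
_XXXX____
_XvX_X___
_____X___
___XX____
_________
t=30: __XX_____
_XXXX____
_X_>_X___
_____X___
___XX____
_________
t=31: __XX_____
_XX^X____
_X___X___
_____X___
___XX____
_________
t=32: __XX_____
_X<_X____
_X___X___
_____X___
___XX____
_________
t=33: __XX_____
_X__X____
_Xv__X___
_____X___
___XX____
_________
t=34: __XX_____
_X__X____
_<X__X___
_____X___
___XX____
_________
t=35: __XX_____
_X__X____
__X__X___
_v___X___
___XX____
_________
t=36: __XX_____
_X__X____
__X__X___
<X___X___
___XX____
_________
t=37: __XX_____
_X__X____
^_X__X___
XX___X___
___XX____
_________
t=38: __XX_____
_X__X____
X>X__X___
XX___X___
___XX____
_________
t=39: __XX_____
_X__X____
XXX__X___
Xv___X___
___XX____
_________
t=40: __XX_____
_X__X____
XXX__X___
X_>__X___
___XX____
_________

3,2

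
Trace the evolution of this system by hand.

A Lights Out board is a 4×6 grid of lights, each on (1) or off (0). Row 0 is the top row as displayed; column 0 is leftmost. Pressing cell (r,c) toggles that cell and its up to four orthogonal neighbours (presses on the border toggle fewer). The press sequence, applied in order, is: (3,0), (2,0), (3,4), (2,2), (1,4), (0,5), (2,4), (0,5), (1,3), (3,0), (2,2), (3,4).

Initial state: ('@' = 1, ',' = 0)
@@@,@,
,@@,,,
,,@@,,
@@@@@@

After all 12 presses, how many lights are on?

17

gen 0: @@@,@,
,@@,,,
,,@@,,
@@@@@@
gen 1: @@@,@,
,@@,,,
@,@@,,
,,@@@@
gen 2: @@@,@,
@@@,,,
,@@@,,
@,@@@@
gen 3: @@@,@,
@@@,,,
,@@@@,
@,@,,,
gen 4: @@@,@,
@@,,,,
,,,,@,
@,,,,,
gen 5: @@@,,,
@@,@@@
,,,,,,
@,,,,,
gen 6: @@@,@@
@@,@@,
,,,,,,
@,,,,,
gen 7: @@@,@@
@@,@,,
,,,@@@
@,,,@,
gen 8: @@@,,,
@@,@,@
,,,@@@
@,,,@,
gen 9: @@@@,,
@@@,@@
,,,,@@
@,,,@,
gen 10: @@@@,,
@@@,@@
@,,,@@
,@,,@,
gen 11: @@@@,,
@@,,@@
@@@@@@
,@@,@,
gen 12: @@@@,,
@@,,@@
@@@@,@
,@@@,@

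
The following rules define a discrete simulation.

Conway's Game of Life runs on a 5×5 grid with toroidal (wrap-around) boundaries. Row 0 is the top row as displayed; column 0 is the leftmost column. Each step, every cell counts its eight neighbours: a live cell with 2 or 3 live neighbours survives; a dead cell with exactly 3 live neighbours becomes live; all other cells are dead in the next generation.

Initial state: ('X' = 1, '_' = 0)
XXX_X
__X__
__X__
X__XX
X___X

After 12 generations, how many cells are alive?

gen 0: XXX_X
__X__
__X__
X__XX
X___X
gen 1: __X_X
X_X__
_XX_X
XX_X_
__X__
gen 2: __X__
X_X_X
____X
X__XX
X_X_X
gen 3: __X__
XX__X
_X___
_X___
X_X__
gen 4: __XXX
XXX__
_XX__
XXX__
__X__
gen 5: X___X
X___X
___X_
X__X_
X___X
gen 6: _X_X_
X__X_
X__X_
X__X_
_X_X_
gen 7: XX_X_
XX_X_
XXXX_
XX_X_
XX_X_
gen 8: ___X_
___X_
___X_
___X_
___X_
gen 9: __XXX
__XXX
__XXX
__XXX
__XXX
gen 10: XX___
XX___
XX___
XX___
XX___
gen 11: __X_X
__X_X
__X_X
__X_X
__X_X
gen 12: XXX_X
XXX_X
XXX_X
XXX_X
XXX_X

20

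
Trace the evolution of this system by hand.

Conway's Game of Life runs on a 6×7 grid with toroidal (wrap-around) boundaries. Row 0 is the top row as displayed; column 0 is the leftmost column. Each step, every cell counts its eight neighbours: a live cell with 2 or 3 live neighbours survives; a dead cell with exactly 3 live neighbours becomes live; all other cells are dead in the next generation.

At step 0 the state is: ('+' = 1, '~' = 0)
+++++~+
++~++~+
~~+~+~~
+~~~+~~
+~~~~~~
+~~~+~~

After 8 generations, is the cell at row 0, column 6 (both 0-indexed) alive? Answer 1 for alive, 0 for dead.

t=0: +++++~+
++~++~+
~~+~+~~
+~~~+~~
+~~~~~~
+~~~+~~
t=1: ~~~~~~~
~~~~~~+
~~+~+~+
~+~+~~~
++~~~~+
~~+~++~
t=2: ~~~~~+~
~~~~~+~
+~++~+~
~+~+~++
++~++++
++~~~++
t=3: +~~~++~
~~~~~+~
++++~+~
~~~~~~~
~~~+~~~
~++~~~~
t=4: ~+~~+++
+~++~+~
~++~+~+
~+~++~~
~~+~~~~
~++++~~
t=5: ~~~~~~+
~~~~~~~
~~~~~~+
++~~++~
~~~~~~~
++~~+~~
t=6: +~~~~~~
~~~~~~~
+~~~~++
+~~~~++
~~~~+++
+~~~~~~
t=7: ~~~~~~~
+~~~~~~
+~~~~+~
~~~~~~~
~~~~+~~
+~~~~+~
t=8: ~~~~~~+
~~~~~~+
~~~~~~+
~~~~~~~
~~~~~~~
~~~~~~~

1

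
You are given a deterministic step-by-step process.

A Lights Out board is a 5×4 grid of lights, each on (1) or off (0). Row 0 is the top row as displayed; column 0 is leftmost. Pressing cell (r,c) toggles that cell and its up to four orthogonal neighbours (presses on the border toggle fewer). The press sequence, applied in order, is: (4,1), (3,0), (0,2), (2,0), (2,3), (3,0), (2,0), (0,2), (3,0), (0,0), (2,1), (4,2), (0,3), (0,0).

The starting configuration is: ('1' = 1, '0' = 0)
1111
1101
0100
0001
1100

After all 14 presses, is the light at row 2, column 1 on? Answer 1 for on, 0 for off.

0

t=0: 1111
1101
0100
0001
1100
t=1: 1111
1101
0100
0101
0010
t=2: 1111
1101
1100
1001
1010
t=3: 1000
1111
1100
1001
1010
t=4: 1000
0111
0000
0001
1010
t=5: 1000
0110
0011
0000
1010
t=6: 1000
0110
1011
1100
0010
t=7: 1000
1110
0111
0100
0010
t=8: 1111
1100
0111
0100
0010
t=9: 1111
1100
1111
1000
1010
t=10: 0011
0100
1111
1000
1010
t=11: 0011
0000
0001
1100
1010
t=12: 0011
0000
0001
1110
1101
t=13: 0000
0001
0001
1110
1101
t=14: 1100
1001
0001
1110
1101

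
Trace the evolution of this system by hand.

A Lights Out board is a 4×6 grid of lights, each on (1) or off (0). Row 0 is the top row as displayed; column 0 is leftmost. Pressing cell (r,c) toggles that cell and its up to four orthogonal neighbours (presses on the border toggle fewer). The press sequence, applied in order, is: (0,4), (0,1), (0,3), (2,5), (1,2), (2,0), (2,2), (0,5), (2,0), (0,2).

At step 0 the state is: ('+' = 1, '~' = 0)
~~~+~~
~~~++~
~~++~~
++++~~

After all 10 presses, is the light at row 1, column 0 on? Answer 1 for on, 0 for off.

[0] ~~~+~~
~~~++~
~~++~~
++++~~
[1] ~~~~++
~~~+~~
~~++~~
++++~~
[2] +++~++
~+~+~~
~~++~~
++++~~
[3] ++~+~+
~+~~~~
~~++~~
++++~~
[4] ++~+~+
~+~~~+
~~++++
++++~+
[5] ++++~+
~~++~+
~~~+++
++++~+
[6] ++++~+
+~++~+
++~+++
~+++~+
[7] ++++~+
+~~+~+
+~+~++
~+~+~+
[8] +++++~
+~~+~~
+~+~++
~+~+~+
[9] +++++~
~~~+~~
~++~++
++~+~+
[10] +~~~+~
~~++~~
~++~++
++~+~+

0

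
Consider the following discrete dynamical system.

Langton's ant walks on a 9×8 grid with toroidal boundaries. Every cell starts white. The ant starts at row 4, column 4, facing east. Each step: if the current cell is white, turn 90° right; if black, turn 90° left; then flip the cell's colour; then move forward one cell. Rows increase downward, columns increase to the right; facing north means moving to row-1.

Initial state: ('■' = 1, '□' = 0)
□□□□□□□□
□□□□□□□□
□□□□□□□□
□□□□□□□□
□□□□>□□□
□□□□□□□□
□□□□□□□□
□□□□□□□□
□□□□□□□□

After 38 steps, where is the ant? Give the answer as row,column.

k=0  □□□□□□□□
□□□□□□□□
□□□□□□□□
□□□□□□□□
□□□□>□□□
□□□□□□□□
□□□□□□□□
□□□□□□□□
□□□□□□□□
k=1  □□□□□□□□
□□□□□□□□
□□□□□□□□
□□□□□□□□
□□□□■□□□
□□□□v□□□
□□□□□□□□
□□□□□□□□
□□□□□□□□
k=2  □□□□□□□□
□□□□□□□□
□□□□□□□□
□□□□□□□□
□□□□■□□□
□□□<■□□□
□□□□□□□□
□□□□□□□□
□□□□□□□□
k=3  □□□□□□□□
□□□□□□□□
□□□□□□□□
□□□□□□□□
□□□^■□□□
□□□■■□□□
□□□□□□□□
□□□□□□□□
□□□□□□□□
k=4  □□□□□□□□
□□□□□□□□
□□□□□□□□
□□□□□□□□
□□□■>□□□
□□□■■□□□
□□□□□□□□
□□□□□□□□
□□□□□□□□
k=5  □□□□□□□□
□□□□□□□□
□□□□□□□□
□□□□^□□□
□□□■□□□□
□□□■■□□□
□□□□□□□□
□□□□□□□□
□□□□□□□□
k=6  □□□□□□□□
□□□□□□□□
□□□□□□□□
□□□□■>□□
□□□■□□□□
□□□■■□□□
□□□□□□□□
□□□□□□□□
□□□□□□□□
k=7  □□□□□□□□
□□□□□□□□
□□□□□□□□
□□□□■■□□
□□□■□v□□
□□□■■□□□
□□□□□□□□
□□□□□□□□
□□□□□□□□
k=8  □□□□□□□□
□□□□□□□□
□□□□□□□□
□□□□■■□□
□□□■<■□□
□□□■■□□□
□□□□□□□□
□□□□□□□□
□□□□□□□□
k=9  □□□□□□□□
□□□□□□□□
□□□□□□□□
□□□□^■□□
□□□■■■□□
□□□■■□□□
□□□□□□□□
□□□□□□□□
□□□□□□□□
k=10  □□□□□□□□
□□□□□□□□
□□□□□□□□
□□□<□■□□
□□□■■■□□
□□□■■□□□
□□□□□□□□
□□□□□□□□
□□□□□□□□
k=11  □□□□□□□□
□□□□□□□□
□□□^□□□□
□□□■□■□□
□□□■■■□□
□□□■■□□□
□□□□□□□□
□□□□□□□□
□□□□□□□□
k=12  □□□□□□□□
□□□□□□□□
□□□■>□□□
□□□■□■□□
□□□■■■□□
□□□■■□□□
□□□□□□□□
□□□□□□□□
□□□□□□□□
k=13  □□□□□□□□
□□□□□□□□
□□□■■□□□
□□□■v■□□
□□□■■■□□
□□□■■□□□
□□□□□□□□
□□□□□□□□
□□□□□□□□
k=14  □□□□□□□□
□□□□□□□□
□□□■■□□□
□□□<■■□□
□□□■■■□□
□□□■■□□□
□□□□□□□□
□□□□□□□□
□□□□□□□□
k=15  □□□□□□□□
□□□□□□□□
□□□■■□□□
□□□□■■□□
□□□v■■□□
□□□■■□□□
□□□□□□□□
□□□□□□□□
□□□□□□□□
k=16  □□□□□□□□
□□□□□□□□
□□□■■□□□
□□□□■■□□
□□□□>■□□
□□□■■□□□
□□□□□□□□
□□□□□□□□
□□□□□□□□
k=17  □□□□□□□□
□□□□□□□□
□□□■■□□□
□□□□^■□□
□□□□□■□□
□□□■■□□□
□□□□□□□□
□□□□□□□□
□□□□□□□□
k=18  □□□□□□□□
□□□□□□□□
□□□■■□□□
□□□<□■□□
□□□□□■□□
□□□■■□□□
□□□□□□□□
□□□□□□□□
□□□□□□□□
k=19  □□□□□□□□
□□□□□□□□
□□□^■□□□
□□□■□■□□
□□□□□■□□
□□□■■□□□
□□□□□□□□
□□□□□□□□
□□□□□□□□
k=20  □□□□□□□□
□□□□□□□□
□□<□■□□□
□□□■□■□□
□□□□□■□□
□□□■■□□□
□□□□□□□□
□□□□□□□□
□□□□□□□□
k=21  □□□□□□□□
□□^□□□□□
□□■□■□□□
□□□■□■□□
□□□□□■□□
□□□■■□□□
□□□□□□□□
□□□□□□□□
□□□□□□□□
k=22  □□□□□□□□
□□■>□□□□
□□■□■□□□
□□□■□■□□
□□□□□■□□
□□□■■□□□
□□□□□□□□
□□□□□□□□
□□□□□□□□
k=23  □□□□□□□□
□□■■□□□□
□□■v■□□□
□□□■□■□□
□□□□□■□□
□□□■■□□□
□□□□□□□□
□□□□□□□□
□□□□□□□□
k=24  □□□□□□□□
□□■■□□□□
□□<■■□□□
□□□■□■□□
□□□□□■□□
□□□■■□□□
□□□□□□□□
□□□□□□□□
□□□□□□□□
k=25  □□□□□□□□
□□■■□□□□
□□□■■□□□
□□v■□■□□
□□□□□■□□
□□□■■□□□
□□□□□□□□
□□□□□□□□
□□□□□□□□
k=26  □□□□□□□□
□□■■□□□□
□□□■■□□□
□<■■□■□□
□□□□□■□□
□□□■■□□□
□□□□□□□□
□□□□□□□□
□□□□□□□□
k=27  □□□□□□□□
□□■■□□□□
□^□■■□□□
□■■■□■□□
□□□□□■□□
□□□■■□□□
□□□□□□□□
□□□□□□□□
□□□□□□□□
k=28  □□□□□□□□
□□■■□□□□
□■>■■□□□
□■■■□■□□
□□□□□■□□
□□□■■□□□
□□□□□□□□
□□□□□□□□
□□□□□□□□
k=29  □□□□□□□□
□□■■□□□□
□■■■■□□□
□■v■□■□□
□□□□□■□□
□□□■■□□□
□□□□□□□□
□□□□□□□□
□□□□□□□□
k=30  □□□□□□□□
□□■■□□□□
□■■■■□□□
□■□>□■□□
□□□□□■□□
□□□■■□□□
□□□□□□□□
□□□□□□□□
□□□□□□□□
k=31  □□□□□□□□
□□■■□□□□
□■■^■□□□
□■□□□■□□
□□□□□■□□
□□□■■□□□
□□□□□□□□
□□□□□□□□
□□□□□□□□
k=32  □□□□□□□□
□□■■□□□□
□■<□■□□□
□■□□□■□□
□□□□□■□□
□□□■■□□□
□□□□□□□□
□□□□□□□□
□□□□□□□□
k=33  □□□□□□□□
□□■■□□□□
□■□□■□□□
□■v□□■□□
□□□□□■□□
□□□■■□□□
□□□□□□□□
□□□□□□□□
□□□□□□□□
k=34  □□□□□□□□
□□■■□□□□
□■□□■□□□
□<■□□■□□
□□□□□■□□
□□□■■□□□
□□□□□□□□
□□□□□□□□
□□□□□□□□
k=35  □□□□□□□□
□□■■□□□□
□■□□■□□□
□□■□□■□□
□v□□□■□□
□□□■■□□□
□□□□□□□□
□□□□□□□□
□□□□□□□□
k=36  □□□□□□□□
□□■■□□□□
□■□□■□□□
□□■□□■□□
<■□□□■□□
□□□■■□□□
□□□□□□□□
□□□□□□□□
□□□□□□□□
k=37  □□□□□□□□
□□■■□□□□
□■□□■□□□
^□■□□■□□
■■□□□■□□
□□□■■□□□
□□□□□□□□
□□□□□□□□
□□□□□□□□
k=38  □□□□□□□□
□□■■□□□□
□■□□■□□□
■>■□□■□□
■■□□□■□□
□□□■■□□□
□□□□□□□□
□□□□□□□□
□□□□□□□□

3,1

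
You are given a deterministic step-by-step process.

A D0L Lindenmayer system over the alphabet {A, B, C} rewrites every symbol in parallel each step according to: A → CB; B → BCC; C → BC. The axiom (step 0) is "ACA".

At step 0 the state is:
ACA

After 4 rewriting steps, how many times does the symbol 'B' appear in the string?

k=0  ACA
k=1  CBBCCB
k=2  BCBCCBCCBCBCBCC
k=3  BCCBCBCCBCBCBCCBCBCBCCBCBCCBCBCCBCBC
k=4  BCCBCBCBCCBCBCCBCBCBCCBCBCCBCBCCBCBCBCCBCBCCBCBCCBCBCBCCBCBCCBCBCBCCBCBCCBCBCBCCBCBCCBC

36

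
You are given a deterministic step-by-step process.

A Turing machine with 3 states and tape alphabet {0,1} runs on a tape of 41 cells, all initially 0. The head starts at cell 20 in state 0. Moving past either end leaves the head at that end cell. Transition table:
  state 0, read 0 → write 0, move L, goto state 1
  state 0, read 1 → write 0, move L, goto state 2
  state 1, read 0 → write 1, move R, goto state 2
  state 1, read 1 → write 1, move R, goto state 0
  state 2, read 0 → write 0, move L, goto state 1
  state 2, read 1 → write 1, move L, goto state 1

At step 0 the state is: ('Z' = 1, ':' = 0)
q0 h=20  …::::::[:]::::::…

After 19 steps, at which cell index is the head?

19

0) q0 h=20  …::::::[:]::::::…
1) q1 h=19  …::::::[:]::::::…
2) q2 h=20  …:::::Z[:]::::::…
3) q1 h=19  …::::::[Z]::::::…
4) q0 h=20  …:::::Z[:]::::::…
5) q1 h=19  …::::::[Z]::::::…
6) q0 h=20  …:::::Z[:]::::::…
7) q1 h=19  …::::::[Z]::::::…
8) q0 h=20  …:::::Z[:]::::::…
9) q1 h=19  …::::::[Z]::::::…
10) q0 h=20  …:::::Z[:]::::::…
11) q1 h=19  …::::::[Z]::::::…
12) q0 h=20  …:::::Z[:]::::::…
13) q1 h=19  …::::::[Z]::::::…
14) q0 h=20  …:::::Z[:]::::::…
15) q1 h=19  …::::::[Z]::::::…
16) q0 h=20  …:::::Z[:]::::::…
17) q1 h=19  …::::::[Z]::::::…
18) q0 h=20  …:::::Z[:]::::::…
19) q1 h=19  …::::::[Z]::::::…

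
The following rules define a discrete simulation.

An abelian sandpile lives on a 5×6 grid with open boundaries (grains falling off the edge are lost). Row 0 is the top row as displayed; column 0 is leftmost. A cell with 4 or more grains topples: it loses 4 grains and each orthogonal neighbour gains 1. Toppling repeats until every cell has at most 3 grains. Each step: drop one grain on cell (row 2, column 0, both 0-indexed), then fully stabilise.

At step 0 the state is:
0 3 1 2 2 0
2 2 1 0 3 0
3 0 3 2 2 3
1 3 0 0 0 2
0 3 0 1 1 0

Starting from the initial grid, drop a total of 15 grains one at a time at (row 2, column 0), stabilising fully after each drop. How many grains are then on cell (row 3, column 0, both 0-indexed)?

3

k=0  0 3 1 2 2 0
2 2 1 0 3 0
3 0 3 2 2 3
1 3 0 0 0 2
0 3 0 1 1 0
k=1  0 3 1 2 2 0
3 2 1 0 3 0
0 1 3 2 2 3
2 3 0 0 0 2
0 3 0 1 1 0
k=2  0 3 1 2 2 0
3 2 1 0 3 0
1 1 3 2 2 3
2 3 0 0 0 2
0 3 0 1 1 0
k=3  0 3 1 2 2 0
3 2 1 0 3 0
2 1 3 2 2 3
2 3 0 0 0 2
0 3 0 1 1 0
k=4  0 3 1 2 2 0
3 2 1 0 3 0
3 1 3 2 2 3
2 3 0 0 0 2
0 3 0 1 1 0
k=5  1 3 1 2 2 0
0 3 1 0 3 0
1 2 3 2 2 3
3 3 0 0 0 2
0 3 0 1 1 0
k=6  1 3 1 2 2 0
0 3 1 0 3 0
2 2 3 2 2 3
3 3 0 0 0 2
0 3 0 1 1 0
k=7  1 3 1 2 2 0
0 3 1 0 3 0
3 2 3 2 2 3
3 3 0 0 0 2
0 3 0 1 1 0
k=8  2 0 2 2 2 0
2 1 3 0 3 0
2 2 0 3 2 3
1 2 2 0 0 2
2 0 1 1 1 0
k=9  2 0 2 2 2 0
2 1 3 0 3 0
3 2 0 3 2 3
1 2 2 0 0 2
2 0 1 1 1 0
k=10  2 0 2 2 2 0
3 1 3 0 3 0
0 3 0 3 2 3
2 2 2 0 0 2
2 0 1 1 1 0
k=11  2 0 2 2 2 0
3 1 3 0 3 0
1 3 0 3 2 3
2 2 2 0 0 2
2 0 1 1 1 0
k=12  2 0 2 2 2 0
3 1 3 0 3 0
2 3 0 3 2 3
2 2 2 0 0 2
2 0 1 1 1 0
k=13  2 0 2 2 2 0
3 1 3 0 3 0
3 3 0 3 2 3
2 2 2 0 0 2
2 0 1 1 1 0
k=14  3 0 2 2 2 0
0 3 3 0 3 0
2 0 1 3 2 3
3 3 2 0 0 2
2 0 1 1 1 0
k=15  3 0 2 2 2 0
0 3 3 0 3 0
3 0 1 3 2 3
3 3 2 0 0 2
2 0 1 1 1 0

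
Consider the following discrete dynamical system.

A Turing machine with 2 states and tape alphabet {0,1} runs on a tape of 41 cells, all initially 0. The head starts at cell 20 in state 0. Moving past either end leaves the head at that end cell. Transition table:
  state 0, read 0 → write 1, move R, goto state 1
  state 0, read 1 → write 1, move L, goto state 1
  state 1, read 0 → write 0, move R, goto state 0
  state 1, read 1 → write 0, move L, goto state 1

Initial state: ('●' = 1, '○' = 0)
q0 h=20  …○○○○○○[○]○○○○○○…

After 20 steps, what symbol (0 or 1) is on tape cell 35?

t=0: q0 h=20  …○○○○○○[○]○○○○○○…
t=1: q1 h=21  …○○○○○●[○]○○○○○○…
t=2: q0 h=22  …○○○○●○[○]○○○○○○…
t=3: q1 h=23  …○○○●○●[○]○○○○○○…
t=4: q0 h=24  …○○●○●○[○]○○○○○○…
t=5: q1 h=25  …○●○●○●[○]○○○○○○…
t=6: q0 h=26  …●○●○●○[○]○○○○○○…
t=7: q1 h=27  …○●○●○●[○]○○○○○○…
t=8: q0 h=28  …●○●○●○[○]○○○○○○…
t=9: q1 h=29  …○●○●○●[○]○○○○○○…
t=10: q0 h=30  …●○●○●○[○]○○○○○○…
t=11: q1 h=31  …○●○●○●[○]○○○○○○…
t=12: q0 h=32  …●○●○●○[○]○○○○○○…
t=13: q1 h=33  …○●○●○●[○]○○○○○○…
t=14: q0 h=34  …●○●○●○[○]○○○○○○|
t=15: q1 h=35  …○●○●○●[○]○○○○○|
t=16: q0 h=36  …●○●○●○[○]○○○○|
t=17: q1 h=37  …○●○●○●[○]○○○|
t=18: q0 h=38  …●○●○●○[○]○○|
t=19: q1 h=39  …○●○●○●[○]○|
t=20: q0 h=40  …●○●○●○[○]|

0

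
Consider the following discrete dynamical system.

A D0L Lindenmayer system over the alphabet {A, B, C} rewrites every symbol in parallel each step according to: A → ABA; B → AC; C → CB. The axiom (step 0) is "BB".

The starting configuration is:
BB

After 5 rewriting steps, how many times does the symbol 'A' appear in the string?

78

t=0: BB
t=1: ACAC
t=2: ABACBABACB
t=3: ABAACABACBACABAACABACBAC
t=4: ABAACABAABACBABAACABACBACABACBABAACABAABACBABAACABACBACABACB
t=5: ABAACABAABACBABAACABAABAACABACBACABAACABAABACBABAACABACBAC…CABAABAACABACBACABAACABAABACBABAACABACBACABACBABAACABACBAC  (len 150)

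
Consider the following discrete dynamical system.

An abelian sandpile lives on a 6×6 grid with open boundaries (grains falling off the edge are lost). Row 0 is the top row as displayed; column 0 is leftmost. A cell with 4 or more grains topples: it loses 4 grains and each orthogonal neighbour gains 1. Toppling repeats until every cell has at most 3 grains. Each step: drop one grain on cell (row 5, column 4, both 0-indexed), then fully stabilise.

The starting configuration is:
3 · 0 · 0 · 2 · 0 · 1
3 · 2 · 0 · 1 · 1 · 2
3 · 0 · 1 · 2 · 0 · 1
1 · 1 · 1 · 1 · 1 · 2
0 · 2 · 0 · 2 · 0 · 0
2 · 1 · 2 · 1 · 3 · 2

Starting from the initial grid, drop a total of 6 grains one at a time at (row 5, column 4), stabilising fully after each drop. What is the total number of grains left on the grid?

46

k=0  3 · 0 · 0 · 2 · 0 · 1
3 · 2 · 0 · 1 · 1 · 2
3 · 0 · 1 · 2 · 0 · 1
1 · 1 · 1 · 1 · 1 · 2
0 · 2 · 0 · 2 · 0 · 0
2 · 1 · 2 · 1 · 3 · 2
k=1  3 · 0 · 0 · 2 · 0 · 1
3 · 2 · 0 · 1 · 1 · 2
3 · 0 · 1 · 2 · 0 · 1
1 · 1 · 1 · 1 · 1 · 2
0 · 2 · 0 · 2 · 1 · 0
2 · 1 · 2 · 2 · 0 · 3
k=2  3 · 0 · 0 · 2 · 0 · 1
3 · 2 · 0 · 1 · 1 · 2
3 · 0 · 1 · 2 · 0 · 1
1 · 1 · 1 · 1 · 1 · 2
0 · 2 · 0 · 2 · 1 · 0
2 · 1 · 2 · 2 · 1 · 3
k=3  3 · 0 · 0 · 2 · 0 · 1
3 · 2 · 0 · 1 · 1 · 2
3 · 0 · 1 · 2 · 0 · 1
1 · 1 · 1 · 1 · 1 · 2
0 · 2 · 0 · 2 · 1 · 0
2 · 1 · 2 · 2 · 2 · 3
k=4  3 · 0 · 0 · 2 · 0 · 1
3 · 2 · 0 · 1 · 1 · 2
3 · 0 · 1 · 2 · 0 · 1
1 · 1 · 1 · 1 · 1 · 2
0 · 2 · 0 · 2 · 1 · 0
2 · 1 · 2 · 2 · 3 · 3
k=5  3 · 0 · 0 · 2 · 0 · 1
3 · 2 · 0 · 1 · 1 · 2
3 · 0 · 1 · 2 · 0 · 1
1 · 1 · 1 · 1 · 1 · 2
0 · 2 · 0 · 2 · 2 · 1
2 · 1 · 2 · 3 · 1 · 0
k=6  3 · 0 · 0 · 2 · 0 · 1
3 · 2 · 0 · 1 · 1 · 2
3 · 0 · 1 · 2 · 0 · 1
1 · 1 · 1 · 1 · 1 · 2
0 · 2 · 0 · 2 · 2 · 1
2 · 1 · 2 · 3 · 2 · 0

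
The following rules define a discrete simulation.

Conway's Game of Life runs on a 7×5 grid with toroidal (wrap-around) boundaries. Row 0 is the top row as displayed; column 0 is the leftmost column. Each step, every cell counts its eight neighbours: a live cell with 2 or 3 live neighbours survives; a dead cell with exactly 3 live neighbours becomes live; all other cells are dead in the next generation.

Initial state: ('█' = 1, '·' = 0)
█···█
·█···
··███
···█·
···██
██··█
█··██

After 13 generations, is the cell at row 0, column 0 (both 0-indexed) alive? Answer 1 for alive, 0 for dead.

1

k=0  █···█
·█···
··███
···█·
···██
██··█
█··██
k=1  ·█·█·
·██··
··███
·····
··██·
·██··
···█·
k=2  ·█·█·
██··█
·███·
····█
·███·
·█···
·█·█·
k=3  ·█·█·
····█
·███·
█···█
████·
██·█·
██···
k=4  ·██·█
██··█
·███·
·····
···█·
···█·
·····
k=5  ·████
····█
·████
···█·
·····
·····
··██·
k=6  ██··█
·····
█·█·█
···██
·····
·····
·█··█
k=7  ·█··█
···█·
█···█
█··██
·····
·····
·█··█
k=8  ··███
···█·
█····
█··█·
····█
·····
·····
k=9  ··███
··██·
·····
█····
····█
·····
···█·
k=10  ····█
··█·█
·····
·····
·····
·····
··███
k=11  █·█·█
···█·
·····
·····
·····
···█·
···██
k=12  █·█··
···██
·····
·····
·····
···██
█·█··
k=13  █·█··
···██
·····
·····
·····
···██
█·█··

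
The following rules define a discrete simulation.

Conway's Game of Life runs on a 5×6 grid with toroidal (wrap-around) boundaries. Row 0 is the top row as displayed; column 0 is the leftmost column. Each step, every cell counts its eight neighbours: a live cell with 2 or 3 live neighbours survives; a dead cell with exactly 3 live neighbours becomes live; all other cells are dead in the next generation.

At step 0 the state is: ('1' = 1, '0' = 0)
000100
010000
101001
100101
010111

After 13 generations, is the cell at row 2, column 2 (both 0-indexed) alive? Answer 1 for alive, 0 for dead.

0

step 0: 000100
010000
101001
100101
010111
step 1: 100100
111000
001011
000100
000101
step 2: 100111
101010
101011
001101
001100
step 3: 100000
001000
101000
100001
110000
step 4: 100000
000000
100001
000001
010000
step 5: 000000
100001
100001
000001
100000
step 6: 100001
100001
000010
000001
000000
step 7: 100001
100010
100010
000000
100001
step 8: 010010
110010
000000
100000
100001
step 9: 010010
110001
110001
100001
110001
step 10: 001010
001010
000010
000010
010010
step 11: 011011
000011
000011
000111
000011
step 12: 000000
000000
100000
100100
001000
step 13: 000000
000000
000000
010000
000000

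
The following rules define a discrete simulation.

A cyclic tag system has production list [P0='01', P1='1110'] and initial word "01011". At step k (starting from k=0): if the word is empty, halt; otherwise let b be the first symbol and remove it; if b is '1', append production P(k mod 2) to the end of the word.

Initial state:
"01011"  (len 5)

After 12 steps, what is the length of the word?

23

k=0  "01011"  (len 5)
k=1  "1011"  (len 4)
k=2  "0111110"  (len 7)
k=3  "111110"  (len 6)
k=4  "111101110"  (len 9)
k=5  "1110111001"  (len 10)
k=6  "1101110011110"  (len 13)
k=7  "10111001111001"  (len 14)
k=8  "01110011110011110"  (len 17)
k=9  "1110011110011110"  (len 16)
k=10  "1100111100111101110"  (len 19)
k=11  "10011110011110111001"  (len 20)
k=12  "00111100111101110011110"  (len 23)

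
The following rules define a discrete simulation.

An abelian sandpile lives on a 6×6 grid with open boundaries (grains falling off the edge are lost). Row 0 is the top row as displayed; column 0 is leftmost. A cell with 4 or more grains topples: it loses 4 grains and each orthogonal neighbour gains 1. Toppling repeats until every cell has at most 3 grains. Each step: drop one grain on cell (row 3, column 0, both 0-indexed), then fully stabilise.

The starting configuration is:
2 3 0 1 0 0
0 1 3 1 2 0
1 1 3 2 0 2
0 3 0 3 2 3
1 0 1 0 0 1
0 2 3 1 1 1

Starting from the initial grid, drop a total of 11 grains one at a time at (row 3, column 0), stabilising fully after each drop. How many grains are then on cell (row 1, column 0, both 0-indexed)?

t=0: 2 3 0 1 0 0
0 1 3 1 2 0
1 1 3 2 0 2
0 3 0 3 2 3
1 0 1 0 0 1
0 2 3 1 1 1
t=1: 2 3 0 1 0 0
0 1 3 1 2 0
1 1 3 2 0 2
1 3 0 3 2 3
1 0 1 0 0 1
0 2 3 1 1 1
t=2: 2 3 0 1 0 0
0 1 3 1 2 0
1 1 3 2 0 2
2 3 0 3 2 3
1 0 1 0 0 1
0 2 3 1 1 1
t=3: 2 3 0 1 0 0
0 1 3 1 2 0
1 1 3 2 0 2
3 3 0 3 2 3
1 0 1 0 0 1
0 2 3 1 1 1
t=4: 2 3 0 1 0 0
0 1 3 1 2 0
2 2 3 2 0 2
1 0 1 3 2 3
2 1 1 0 0 1
0 2 3 1 1 1
t=5: 2 3 0 1 0 0
0 1 3 1 2 0
2 2 3 2 0 2
2 0 1 3 2 3
2 1 1 0 0 1
0 2 3 1 1 1
t=6: 2 3 0 1 0 0
0 1 3 1 2 0
2 2 3 2 0 2
3 0 1 3 2 3
2 1 1 0 0 1
0 2 3 1 1 1
t=7: 2 3 0 1 0 0
0 1 3 1 2 0
3 2 3 2 0 2
0 1 1 3 2 3
3 1 1 0 0 1
0 2 3 1 1 1
t=8: 2 3 0 1 0 0
0 1 3 1 2 0
3 2 3 2 0 2
1 1 1 3 2 3
3 1 1 0 0 1
0 2 3 1 1 1
t=9: 2 3 0 1 0 0
0 1 3 1 2 0
3 2 3 2 0 2
2 1 1 3 2 3
3 1 1 0 0 1
0 2 3 1 1 1
t=10: 2 3 0 1 0 0
0 1 3 1 2 0
3 2 3 2 0 2
3 1 1 3 2 3
3 1 1 0 0 1
0 2 3 1 1 1
t=11: 2 3 0 1 0 0
1 1 3 1 2 0
0 3 3 2 0 2
2 2 1 3 2 3
0 2 1 0 0 1
1 2 3 1 1 1

1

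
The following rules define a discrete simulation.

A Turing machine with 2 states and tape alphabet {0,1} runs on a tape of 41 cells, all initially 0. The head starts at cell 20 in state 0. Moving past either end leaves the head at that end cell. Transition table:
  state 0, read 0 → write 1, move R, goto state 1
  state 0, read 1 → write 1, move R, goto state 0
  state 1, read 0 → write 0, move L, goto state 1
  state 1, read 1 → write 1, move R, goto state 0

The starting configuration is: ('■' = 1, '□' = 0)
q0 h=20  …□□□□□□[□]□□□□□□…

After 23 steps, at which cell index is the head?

27

k=0  q0 h=20  …□□□□□□[□]□□□□□□…
k=1  q1 h=21  …□□□□□■[□]□□□□□□…
k=2  q1 h=20  …□□□□□□[■]□□□□□□…
k=3  q0 h=21  …□□□□□■[□]□□□□□□…
k=4  q1 h=22  …□□□□■■[□]□□□□□□…
k=5  q1 h=21  …□□□□□■[■]□□□□□□…
k=6  q0 h=22  …□□□□■■[□]□□□□□□…
k=7  q1 h=23  …□□□■■■[□]□□□□□□…
k=8  q1 h=22  …□□□□■■[■]□□□□□□…
k=9  q0 h=23  …□□□■■■[□]□□□□□□…
k=10  q1 h=24  …□□■■■■[□]□□□□□□…
k=11  q1 h=23  …□□□■■■[■]□□□□□□…
k=12  q0 h=24  …□□■■■■[□]□□□□□□…
k=13  q1 h=25  …□■■■■■[□]□□□□□□…
k=14  q1 h=24  …□□■■■■[■]□□□□□□…
k=15  q0 h=25  …□■■■■■[□]□□□□□□…
k=16  q1 h=26  …■■■■■■[□]□□□□□□…
k=17  q1 h=25  …□■■■■■[■]□□□□□□…
k=18  q0 h=26  …■■■■■■[□]□□□□□□…
k=19  q1 h=27  …■■■■■■[□]□□□□□□…
k=20  q1 h=26  …■■■■■■[■]□□□□□□…
k=21  q0 h=27  …■■■■■■[□]□□□□□□…
k=22  q1 h=28  …■■■■■■[□]□□□□□□…
k=23  q1 h=27  …■■■■■■[■]□□□□□□…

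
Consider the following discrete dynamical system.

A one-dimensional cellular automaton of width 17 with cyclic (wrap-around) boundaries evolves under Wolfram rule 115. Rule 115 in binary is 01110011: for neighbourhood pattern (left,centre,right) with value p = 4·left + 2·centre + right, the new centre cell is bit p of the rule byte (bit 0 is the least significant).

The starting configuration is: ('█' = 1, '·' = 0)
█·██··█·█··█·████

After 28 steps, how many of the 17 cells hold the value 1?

gen 0: █·██··█·█··█·████
gen 1: ██·███·█·██·█····
gen 2: ·██··██·█·██·████
gen 3: █·███·██·█·██···█
gen 4: ██··██·██·█·████·
gen 5: ·███·██·██·█···██
gen 6: █··██·██·██·███·█
gen 7: ███·██·██·██··██·
gen 8: ··██·██·██·███·██
gen 9: ██·██·██·██··██·█
gen 10: ·██·██·██·███·██·
gen 11: █·██·██·██··██·██
gen 12: ██·██·██·███·██··
gen 13: ·██·██·██··██·███
gen 14: █·██·██·███·██··█
gen 15: ██·██·██··██·███·
gen 16: ·██·██·███·██··██
gen 17: █·██·██··██·███·█
gen 18: ██·██·███·██··██·
gen 19: ·██·██··██·███·██
gen 20: █·██·███·██··██·█
gen 21: ██·██··██·███·██·
gen 22: ·██·███·██··██·██
gen 23: █·██··██·███·██·█
gen 24: ██·███·██··██·██·
gen 25: ·██··██·███·██·██
gen 26: █·███·██··██·██·█
gen 27: ██··██·███·██·██·
gen 28: ·███·██··██·██·██

11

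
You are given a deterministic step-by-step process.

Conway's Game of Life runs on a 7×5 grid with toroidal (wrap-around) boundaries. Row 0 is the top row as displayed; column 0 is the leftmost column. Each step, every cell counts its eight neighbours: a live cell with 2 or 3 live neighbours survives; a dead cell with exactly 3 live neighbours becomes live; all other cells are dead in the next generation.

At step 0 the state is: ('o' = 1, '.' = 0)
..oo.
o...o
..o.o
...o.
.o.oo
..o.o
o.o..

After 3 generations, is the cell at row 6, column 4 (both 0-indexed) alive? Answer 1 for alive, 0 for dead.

0) ..oo.
o...o
..o.o
...o.
.o.oo
..o.o
o.o..
1) o.oo.
ooo.o
o...o
o....
o...o
..o.o
..o.o
2) .....
..o..
...o.
.o...
oo.oo
.o..o
o.o.o
3) .o.o.
.....
..o..
.o.o.
.o.oo
.....
oo.oo

1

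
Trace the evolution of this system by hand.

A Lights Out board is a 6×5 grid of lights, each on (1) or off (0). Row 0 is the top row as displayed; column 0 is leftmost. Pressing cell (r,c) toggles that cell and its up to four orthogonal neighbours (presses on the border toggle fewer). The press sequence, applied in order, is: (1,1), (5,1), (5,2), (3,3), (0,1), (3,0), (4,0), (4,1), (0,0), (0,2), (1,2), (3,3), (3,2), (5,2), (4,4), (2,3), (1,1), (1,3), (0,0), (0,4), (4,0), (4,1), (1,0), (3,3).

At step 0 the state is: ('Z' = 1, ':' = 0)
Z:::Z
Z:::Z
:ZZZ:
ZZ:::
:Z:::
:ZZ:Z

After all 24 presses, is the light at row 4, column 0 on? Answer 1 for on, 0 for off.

t=0: Z:::Z
Z:::Z
:ZZZ:
ZZ:::
:Z:::
:ZZ:Z
t=1: ZZ::Z
:ZZ:Z
::ZZ:
ZZ:::
:Z:::
:ZZ:Z
t=2: ZZ::Z
:ZZ:Z
::ZZ:
ZZ:::
:::::
Z:::Z
t=3: ZZ::Z
:ZZ:Z
::ZZ:
ZZ:::
::Z::
ZZZZZ
t=4: ZZ::Z
:ZZ:Z
::Z::
ZZZZZ
::ZZ:
ZZZZZ
t=5: ::Z:Z
::Z:Z
::Z::
ZZZZZ
::ZZ:
ZZZZZ
t=6: ::Z:Z
::Z:Z
Z:Z::
::ZZZ
Z:ZZ:
ZZZZZ
t=7: ::Z:Z
::Z:Z
Z:Z::
Z:ZZZ
:ZZZ:
:ZZZZ
t=8: ::Z:Z
::Z:Z
Z:Z::
ZZZZZ
Z::Z:
::ZZZ
t=9: ZZZ:Z
Z:Z:Z
Z:Z::
ZZZZZ
Z::Z:
::ZZZ
t=10: Z::ZZ
Z:::Z
Z:Z::
ZZZZZ
Z::Z:
::ZZZ
t=11: Z:ZZZ
ZZZZZ
Z::::
ZZZZZ
Z::Z:
::ZZZ
t=12: Z:ZZZ
ZZZZZ
Z::Z:
ZZ:::
Z::::
::ZZZ
t=13: Z:ZZZ
ZZZZZ
Z:ZZ:
Z:ZZ:
Z:Z::
::ZZZ
t=14: Z:ZZZ
ZZZZZ
Z:ZZ:
Z:ZZ:
Z::::
:Z::Z
t=15: Z:ZZZ
ZZZZZ
Z:ZZ:
Z:ZZZ
Z::ZZ
:Z:::
t=16: Z:ZZZ
ZZZ:Z
Z:::Z
Z:Z:Z
Z::ZZ
:Z:::
t=17: ZZZZZ
::::Z
ZZ::Z
Z:Z:Z
Z::ZZ
:Z:::
t=18: ZZZ:Z
::ZZ:
ZZ:ZZ
Z:Z:Z
Z::ZZ
:Z:::
t=19: ::Z:Z
Z:ZZ:
ZZ:ZZ
Z:Z:Z
Z::ZZ
:Z:::
t=20: ::ZZ:
Z:ZZZ
ZZ:ZZ
Z:Z:Z
Z::ZZ
:Z:::
t=21: ::ZZ:
Z:ZZZ
ZZ:ZZ
::Z:Z
:Z:ZZ
ZZ:::
t=22: ::ZZ:
Z:ZZZ
ZZ:ZZ
:ZZ:Z
Z:ZZZ
Z::::
t=23: Z:ZZ:
:ZZZZ
:Z:ZZ
:ZZ:Z
Z:ZZZ
Z::::
t=24: Z:ZZ:
:ZZZZ
:Z::Z
:Z:Z:
Z:Z:Z
Z::::

1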